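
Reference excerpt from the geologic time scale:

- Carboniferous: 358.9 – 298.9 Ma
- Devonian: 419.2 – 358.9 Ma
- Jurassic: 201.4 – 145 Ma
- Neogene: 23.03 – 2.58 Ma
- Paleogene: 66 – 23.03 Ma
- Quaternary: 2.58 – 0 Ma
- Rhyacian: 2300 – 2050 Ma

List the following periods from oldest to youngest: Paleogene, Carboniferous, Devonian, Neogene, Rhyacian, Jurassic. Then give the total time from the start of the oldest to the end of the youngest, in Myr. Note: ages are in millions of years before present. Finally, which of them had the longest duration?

Rhyacian → Devonian → Carboniferous → Jurassic → Paleogene → Neogene; total span 2297.42 Myr; longest is Rhyacian

Start ages (Ma): Rhyacian 2300, Devonian 419.2, Carboniferous 358.9, Jurassic 201.4, Paleogene 66, Neogene 23.03.
Ordered oldest to youngest: Rhyacian, Devonian, Carboniferous, Jurassic, Paleogene, Neogene.
Span = 2300 − 2.58 = 2297.42 Myr.
Durations: Paleogene 42.97, Carboniferous 60, Devonian 60.3, Jurassic 56.4, Neogene 20.45, Rhyacian 250 → longest is Rhyacian (250 Myr).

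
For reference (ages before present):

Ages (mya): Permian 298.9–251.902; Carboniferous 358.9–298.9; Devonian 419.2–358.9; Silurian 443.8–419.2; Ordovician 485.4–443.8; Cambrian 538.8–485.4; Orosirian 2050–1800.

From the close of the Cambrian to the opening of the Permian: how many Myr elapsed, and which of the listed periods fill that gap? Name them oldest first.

186.5 million years; Ordovician, Silurian, Devonian, Carboniferous

End of Cambrian = 485.4 Ma; start of Permian = 298.9 Ma.
Gap = 485.4 − 298.9 = 186.5 Myr.
Periods wholly inside 485.4–298.9 Ma: Ordovician (485.4–443.8), Silurian (443.8–419.2), Devonian (419.2–358.9), Carboniferous (358.9–298.9).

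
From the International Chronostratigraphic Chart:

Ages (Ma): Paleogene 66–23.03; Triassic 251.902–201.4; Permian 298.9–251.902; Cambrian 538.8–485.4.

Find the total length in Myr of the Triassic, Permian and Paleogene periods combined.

140.47 million years

Each duration: Triassic = 50.502; Permian = 46.998; Paleogene = 42.97.
Sum: 50.502 + 46.998 + 42.97 = 140.47 Myr.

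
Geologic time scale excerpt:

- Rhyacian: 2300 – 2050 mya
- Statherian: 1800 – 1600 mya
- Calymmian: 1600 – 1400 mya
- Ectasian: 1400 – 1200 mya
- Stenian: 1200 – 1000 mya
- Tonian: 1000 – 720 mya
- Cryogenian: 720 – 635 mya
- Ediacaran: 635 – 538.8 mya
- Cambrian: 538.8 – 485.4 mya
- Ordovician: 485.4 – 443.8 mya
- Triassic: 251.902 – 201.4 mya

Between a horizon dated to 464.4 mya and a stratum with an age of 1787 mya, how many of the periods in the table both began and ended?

7

1787 Ma sits inside the Statherian (1800–1600) and 464.4 Ma inside the Ordovician (485.4–443.8); neither of those is wholly between the two dates.
The listed periods lying completely between them are Calymmian, Ectasian, Stenian, Tonian, Cryogenian, Ediacaran, Cambrian — 7 in all.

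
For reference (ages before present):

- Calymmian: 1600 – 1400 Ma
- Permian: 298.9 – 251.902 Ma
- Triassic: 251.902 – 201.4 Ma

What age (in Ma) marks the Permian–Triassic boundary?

251.902 Ma

The Permian ends and the Triassic begins at 251.902 Ma.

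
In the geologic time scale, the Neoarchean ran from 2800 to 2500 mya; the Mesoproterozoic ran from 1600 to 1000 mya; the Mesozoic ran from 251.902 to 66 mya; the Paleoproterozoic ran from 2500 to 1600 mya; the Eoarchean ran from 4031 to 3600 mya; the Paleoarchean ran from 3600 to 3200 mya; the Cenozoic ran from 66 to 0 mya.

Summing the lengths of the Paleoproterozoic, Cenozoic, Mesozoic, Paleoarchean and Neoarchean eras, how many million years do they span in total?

Duration is start − end for each: (2500 − 1600) + (66 − 0) + (251.902 − 66) + (3600 − 3200) + (2800 − 2500).
That is 900 + 66 + 185.902 + 400 + 300, which totals 1851.902 million years.

1851.902 million years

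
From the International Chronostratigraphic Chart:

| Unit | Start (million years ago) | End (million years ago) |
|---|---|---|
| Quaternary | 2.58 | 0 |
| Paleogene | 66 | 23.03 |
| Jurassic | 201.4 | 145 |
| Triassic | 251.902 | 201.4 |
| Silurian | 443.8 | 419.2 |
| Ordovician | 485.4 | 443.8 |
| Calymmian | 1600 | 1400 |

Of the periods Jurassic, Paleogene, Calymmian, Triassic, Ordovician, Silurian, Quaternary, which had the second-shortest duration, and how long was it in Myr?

Start − end for each: Jurassic 201.4 − 145 = 56.4; Paleogene 66 − 23.03 = 42.97; Calymmian 1600 − 1400 = 200; Triassic 251.902 − 201.4 = 50.502; Ordovician 485.4 − 443.8 = 41.6; Silurian 443.8 − 419.2 = 24.6; Quaternary 2.58 − 0 = 2.58.
Ranking these from shortest: Quaternary < Silurian < Ordovician < Paleogene < Triassic < Jurassic < Calymmian.
Position 2 in that ranking is Silurian, which lasted 24.6 Myr.

Silurian, 24.6 million years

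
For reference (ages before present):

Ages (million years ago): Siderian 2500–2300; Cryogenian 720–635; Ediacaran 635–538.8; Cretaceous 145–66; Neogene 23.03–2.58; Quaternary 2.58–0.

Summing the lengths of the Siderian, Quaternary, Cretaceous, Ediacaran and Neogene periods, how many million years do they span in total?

Duration is start − end for each: (2500 − 2300) + (2.58 − 0) + (145 − 66) + (635 − 538.8) + (23.03 − 2.58).
That is 200 + 2.58 + 79 + 96.2 + 20.45, which totals 398.23 million years.

398.23 million years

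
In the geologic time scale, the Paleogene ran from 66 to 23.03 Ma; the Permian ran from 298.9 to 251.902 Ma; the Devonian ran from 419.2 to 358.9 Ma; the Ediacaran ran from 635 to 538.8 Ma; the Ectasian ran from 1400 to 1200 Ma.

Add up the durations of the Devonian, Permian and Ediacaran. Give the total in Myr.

Each duration: Devonian = 60.3; Permian = 46.998; Ediacaran = 96.2.
Sum: 60.3 + 46.998 + 96.2 = 203.498 Myr.

203.498 million years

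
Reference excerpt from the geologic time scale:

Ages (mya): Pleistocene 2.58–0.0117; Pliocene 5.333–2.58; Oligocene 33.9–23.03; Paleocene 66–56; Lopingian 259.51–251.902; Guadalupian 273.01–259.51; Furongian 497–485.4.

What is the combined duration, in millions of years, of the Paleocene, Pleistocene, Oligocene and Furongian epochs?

35.0383 million years

Duration is start − end for each: (66 − 56) + (2.58 − 0.0117) + (33.9 − 23.03) + (497 − 485.4).
That is 10 + 2.5683 + 10.87 + 11.6, which totals 35.0383 million years.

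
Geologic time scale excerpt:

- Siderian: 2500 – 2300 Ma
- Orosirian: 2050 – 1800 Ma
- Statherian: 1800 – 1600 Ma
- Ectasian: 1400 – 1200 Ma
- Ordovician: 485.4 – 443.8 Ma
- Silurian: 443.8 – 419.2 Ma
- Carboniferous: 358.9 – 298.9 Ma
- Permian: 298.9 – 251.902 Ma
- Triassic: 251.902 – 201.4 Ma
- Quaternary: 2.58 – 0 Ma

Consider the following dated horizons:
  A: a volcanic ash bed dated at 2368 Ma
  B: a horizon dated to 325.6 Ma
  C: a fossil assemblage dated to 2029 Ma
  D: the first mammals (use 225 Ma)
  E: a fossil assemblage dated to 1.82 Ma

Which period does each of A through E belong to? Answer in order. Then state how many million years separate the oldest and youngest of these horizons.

A: 2368 Ma lies in 2500–2300 Ma, so Siderian.
B: 325.6 Ma lies in 358.9–298.9 Ma, so Carboniferous.
C: 2029 Ma lies in 2050–1800 Ma, so Orosirian.
D: 225 Ma lies in 251.902–201.4 Ma, so Triassic.
E: 1.82 Ma lies in 2.58–0 Ma, so Quaternary.
Oldest = 2368 Ma, youngest = 1.82 Ma → span 2366.18 Myr.

A — Siderian; B — Carboniferous; C — Orosirian; D — Triassic; E — Quaternary; span 2366.18 million years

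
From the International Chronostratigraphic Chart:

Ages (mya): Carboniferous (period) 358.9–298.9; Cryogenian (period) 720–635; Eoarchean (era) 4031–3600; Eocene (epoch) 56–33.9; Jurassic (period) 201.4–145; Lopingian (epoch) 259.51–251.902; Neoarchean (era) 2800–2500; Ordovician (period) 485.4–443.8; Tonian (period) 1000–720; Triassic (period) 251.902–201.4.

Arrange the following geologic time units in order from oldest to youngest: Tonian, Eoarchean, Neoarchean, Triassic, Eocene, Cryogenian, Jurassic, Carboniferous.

Sorting by start age (descending Ma, since larger Ma = older): Eoarchean began 4031, Neoarchean began 2800, Tonian began 1000, Cryogenian began 720, Carboniferous began 358.9, Triassic began 251.902, Jurassic began 201.4, Eocene began 56.

Eoarchean → Neoarchean → Tonian → Cryogenian → Carboniferous → Triassic → Jurassic → Eocene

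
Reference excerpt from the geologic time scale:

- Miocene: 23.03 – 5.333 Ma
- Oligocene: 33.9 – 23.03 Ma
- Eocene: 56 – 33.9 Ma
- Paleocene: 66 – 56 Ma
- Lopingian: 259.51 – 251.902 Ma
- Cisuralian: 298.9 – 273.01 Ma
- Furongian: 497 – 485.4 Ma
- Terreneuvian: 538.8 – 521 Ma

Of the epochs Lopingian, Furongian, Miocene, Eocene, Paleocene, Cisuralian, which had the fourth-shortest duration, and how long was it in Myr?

Start − end for each: Lopingian 259.51 − 251.902 = 7.608; Furongian 497 − 485.4 = 11.6; Miocene 23.03 − 5.333 = 17.697; Eocene 56 − 33.9 = 22.1; Paleocene 66 − 56 = 10; Cisuralian 298.9 − 273.01 = 25.89.
Ranking these from shortest: Lopingian < Paleocene < Furongian < Miocene < Eocene < Cisuralian.
Position 4 in that ranking is Miocene, which lasted 17.697 Myr.

Miocene, 17.697 million years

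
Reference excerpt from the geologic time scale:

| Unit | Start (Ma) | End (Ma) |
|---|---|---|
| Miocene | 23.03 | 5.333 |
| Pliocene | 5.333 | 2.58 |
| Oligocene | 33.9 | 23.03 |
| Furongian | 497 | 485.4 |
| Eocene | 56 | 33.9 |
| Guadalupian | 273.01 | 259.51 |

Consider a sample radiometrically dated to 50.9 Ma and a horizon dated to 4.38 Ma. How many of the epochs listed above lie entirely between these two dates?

50.9 Ma sits inside the Eocene (56–33.9) and 4.38 Ma inside the Pliocene (5.333–2.58); neither of those is wholly between the two dates.
The listed epochs lying completely between them are Oligocene, Miocene — 2 in all.

2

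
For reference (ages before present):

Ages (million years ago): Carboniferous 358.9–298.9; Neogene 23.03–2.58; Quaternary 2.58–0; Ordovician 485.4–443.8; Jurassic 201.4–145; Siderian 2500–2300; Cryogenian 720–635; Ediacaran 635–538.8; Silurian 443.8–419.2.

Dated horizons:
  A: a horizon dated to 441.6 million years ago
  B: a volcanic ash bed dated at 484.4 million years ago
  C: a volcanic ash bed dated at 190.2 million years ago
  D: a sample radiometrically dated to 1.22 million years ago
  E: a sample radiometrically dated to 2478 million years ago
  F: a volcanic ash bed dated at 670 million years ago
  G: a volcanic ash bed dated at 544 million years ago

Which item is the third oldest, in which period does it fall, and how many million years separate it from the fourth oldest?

Larger Ma means older, so oldest first: E 2478 > F 670 > G 544 > B 484.4 > A 441.6 > C 190.2 > D 1.22.
Counting 3 along gives G (544 Ma); the excerpt puts that inside the Ediacaran, 635–538.8 Ma.
Next in line is B (484.4 Ma), and 544 − 484.4 = 59.6 Myr.

G, in the Ediacaran; 59.6 million years to B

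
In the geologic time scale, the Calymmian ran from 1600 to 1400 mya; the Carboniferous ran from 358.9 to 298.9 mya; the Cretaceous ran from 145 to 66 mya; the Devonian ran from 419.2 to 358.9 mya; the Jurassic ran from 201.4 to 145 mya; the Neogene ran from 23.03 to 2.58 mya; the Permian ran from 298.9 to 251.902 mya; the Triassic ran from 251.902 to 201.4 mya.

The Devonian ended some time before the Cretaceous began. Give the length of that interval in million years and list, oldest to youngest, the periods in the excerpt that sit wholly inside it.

213.9 million years; Carboniferous, Permian, Triassic, Jurassic

The Devonian closes at 358.9 Ma and the Cretaceous opens at 145 Ma, so the interval is 358.9 − 145 = 213.9 Myr.
A period fits inside if it starts at or after 358.9 Ma and ends at or before 145 Ma; oldest first that gives Carboniferous, Permian, Triassic, Jurassic.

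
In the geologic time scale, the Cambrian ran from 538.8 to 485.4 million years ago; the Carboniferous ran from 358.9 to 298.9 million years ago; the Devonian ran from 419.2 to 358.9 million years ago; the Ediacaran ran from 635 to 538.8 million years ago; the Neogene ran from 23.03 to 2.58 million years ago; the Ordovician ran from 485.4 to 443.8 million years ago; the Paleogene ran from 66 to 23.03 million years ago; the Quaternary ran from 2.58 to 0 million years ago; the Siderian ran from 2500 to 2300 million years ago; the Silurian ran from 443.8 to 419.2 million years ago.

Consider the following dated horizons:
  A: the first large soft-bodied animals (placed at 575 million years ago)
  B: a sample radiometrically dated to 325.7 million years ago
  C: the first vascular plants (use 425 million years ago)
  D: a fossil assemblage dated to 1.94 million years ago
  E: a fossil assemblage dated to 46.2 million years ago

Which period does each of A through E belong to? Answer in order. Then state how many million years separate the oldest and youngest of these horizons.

Match each age against the start–end ranges in the excerpt: A = 575 Ma → Ediacaran (635–538.8); B = 325.7 Ma → Carboniferous (358.9–298.9); C = 425 Ma → Silurian (443.8–419.2); D = 1.94 Ma → Quaternary (2.58–0); E = 46.2 Ma → Paleogene (66–23.03).
The largest age is 575 Ma and the smallest is 1.94 Ma; their difference is 573.06 Myr.

A — Ediacaran; B — Carboniferous; C — Silurian; D — Quaternary; E — Paleogene; span 573.06 million years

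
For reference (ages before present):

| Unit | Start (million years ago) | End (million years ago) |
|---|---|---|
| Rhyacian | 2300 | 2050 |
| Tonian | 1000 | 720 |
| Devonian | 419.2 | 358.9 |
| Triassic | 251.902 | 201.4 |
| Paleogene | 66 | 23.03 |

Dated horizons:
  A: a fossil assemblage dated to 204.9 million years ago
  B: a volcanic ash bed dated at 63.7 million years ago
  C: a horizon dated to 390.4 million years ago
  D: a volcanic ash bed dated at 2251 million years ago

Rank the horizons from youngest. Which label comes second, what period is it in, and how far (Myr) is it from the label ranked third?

A, in the Triassic; 185.5 million years to C

Sorted youngest-first by Ma: B (63.7), A (204.9), C (390.4), D (2251).
The second youngest is A at 204.9 Ma, which lies in 251.902–201.4 Ma: the Triassic.
The third youngest is C at 390.4 Ma; separation = |204.9 − 390.4| = 185.5 Myr.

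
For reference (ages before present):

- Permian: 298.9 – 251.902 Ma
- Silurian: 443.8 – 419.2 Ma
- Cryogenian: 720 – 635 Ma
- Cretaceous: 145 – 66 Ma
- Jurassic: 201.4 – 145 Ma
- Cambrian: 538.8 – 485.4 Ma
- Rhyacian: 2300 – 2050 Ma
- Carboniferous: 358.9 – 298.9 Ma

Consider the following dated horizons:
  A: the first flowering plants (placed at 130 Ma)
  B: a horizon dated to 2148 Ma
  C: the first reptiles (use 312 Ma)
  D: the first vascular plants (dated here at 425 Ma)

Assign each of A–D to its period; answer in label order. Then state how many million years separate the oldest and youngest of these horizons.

A — Cretaceous; B — Rhyacian; C — Carboniferous; D — Silurian; span 2018 million years

A: 130 Ma lies in 145–66 Ma, so Cretaceous.
B: 2148 Ma lies in 2300–2050 Ma, so Rhyacian.
C: 312 Ma lies in 358.9–298.9 Ma, so Carboniferous.
D: 425 Ma lies in 443.8–419.2 Ma, so Silurian.
Oldest = 2148 Ma, youngest = 130 Ma → span 2018 Myr.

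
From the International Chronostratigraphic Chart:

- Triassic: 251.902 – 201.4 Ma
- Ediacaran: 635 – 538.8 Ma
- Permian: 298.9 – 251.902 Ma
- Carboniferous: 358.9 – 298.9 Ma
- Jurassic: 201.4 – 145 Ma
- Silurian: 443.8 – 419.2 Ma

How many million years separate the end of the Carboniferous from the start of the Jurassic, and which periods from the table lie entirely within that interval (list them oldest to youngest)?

97.5 million years; Permian, Triassic

The Carboniferous closes at 298.9 Ma and the Jurassic opens at 201.4 Ma, so the interval is 298.9 − 201.4 = 97.5 Myr.
A period fits inside if it starts at or after 298.9 Ma and ends at or before 201.4 Ma; oldest first that gives Permian, Triassic.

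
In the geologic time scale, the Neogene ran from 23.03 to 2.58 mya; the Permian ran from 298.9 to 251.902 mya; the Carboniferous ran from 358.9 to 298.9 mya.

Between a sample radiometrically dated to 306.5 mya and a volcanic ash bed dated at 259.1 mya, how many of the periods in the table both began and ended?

0

Checking each listed span, none has both start < 306.5 Ma and end > 259.1 Ma — every period straddles one of the two dates or lies outside them — so the count is 0.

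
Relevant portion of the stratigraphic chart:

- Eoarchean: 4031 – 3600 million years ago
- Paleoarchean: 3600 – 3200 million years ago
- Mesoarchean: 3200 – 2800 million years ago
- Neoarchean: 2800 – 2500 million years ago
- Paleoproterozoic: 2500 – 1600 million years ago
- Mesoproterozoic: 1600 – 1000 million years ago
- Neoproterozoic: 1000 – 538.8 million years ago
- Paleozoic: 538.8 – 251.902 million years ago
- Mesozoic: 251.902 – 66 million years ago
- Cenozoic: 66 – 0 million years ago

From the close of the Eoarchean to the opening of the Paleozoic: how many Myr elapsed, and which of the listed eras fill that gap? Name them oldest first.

3061.2 million years; Paleoarchean, Mesoarchean, Neoarchean, Paleoproterozoic, Mesoproterozoic, Neoproterozoic

End of Eoarchean = 3600 Ma; start of Paleozoic = 538.8 Ma.
Gap = 3600 − 538.8 = 3061.2 Myr.
Eras wholly inside 3600–538.8 Ma: Paleoarchean (3600–3200), Mesoarchean (3200–2800), Neoarchean (2800–2500), Paleoproterozoic (2500–1600), Mesoproterozoic (1600–1000), Neoproterozoic (1000–538.8).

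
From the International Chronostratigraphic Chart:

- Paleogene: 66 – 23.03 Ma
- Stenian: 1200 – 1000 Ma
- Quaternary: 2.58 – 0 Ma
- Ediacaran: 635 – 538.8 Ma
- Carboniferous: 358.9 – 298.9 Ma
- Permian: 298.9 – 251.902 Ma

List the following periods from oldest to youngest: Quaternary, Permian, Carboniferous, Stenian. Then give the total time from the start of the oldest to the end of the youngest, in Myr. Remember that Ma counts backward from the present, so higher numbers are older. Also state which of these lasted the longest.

From the excerpt: Quaternary 2.58–0; Permian 298.9–251.902; Carboniferous 358.9–298.9; Stenian 1200–1000 (Ma).
Larger Ma is earlier, so the oldest is Stenian and the youngest is Quaternary; oldest to youngest: Stenian, Carboniferous, Permian, Quaternary.
Oldest start 1200 minus youngest end 0 gives 1200 Myr overall.
Individual lengths (start − end): Carboniferous 60; Stenian 200; Permian 46.998; Quaternary 2.58. The largest is Stenian at 200 Myr.

Stenian, Carboniferous, Permian, Quaternary; total span 1200 Myr; longest is Stenian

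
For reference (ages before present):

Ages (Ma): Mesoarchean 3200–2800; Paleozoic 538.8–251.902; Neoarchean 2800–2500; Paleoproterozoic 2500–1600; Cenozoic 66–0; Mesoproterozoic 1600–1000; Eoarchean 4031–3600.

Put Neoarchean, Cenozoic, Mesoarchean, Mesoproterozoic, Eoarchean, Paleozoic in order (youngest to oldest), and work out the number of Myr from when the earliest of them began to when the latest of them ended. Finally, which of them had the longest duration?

Start ages (Ma): Eoarchean 4031, Mesoarchean 3200, Neoarchean 2800, Mesoproterozoic 1600, Paleozoic 538.8, Cenozoic 66.
Ordered youngest to oldest: Cenozoic, Paleozoic, Mesoproterozoic, Neoarchean, Mesoarchean, Eoarchean.
Span = 4031 − 0 = 4031 Myr.
Durations: Neoarchean 300, Cenozoic 66, Paleozoic 286.898, Mesoarchean 400, Eoarchean 431, Mesoproterozoic 600 → longest is Mesoproterozoic (600 Myr).

Cenozoic → Paleozoic → Mesoproterozoic → Neoarchean → Mesoarchean → Eoarchean; total span 4031 Myr; longest is Mesoproterozoic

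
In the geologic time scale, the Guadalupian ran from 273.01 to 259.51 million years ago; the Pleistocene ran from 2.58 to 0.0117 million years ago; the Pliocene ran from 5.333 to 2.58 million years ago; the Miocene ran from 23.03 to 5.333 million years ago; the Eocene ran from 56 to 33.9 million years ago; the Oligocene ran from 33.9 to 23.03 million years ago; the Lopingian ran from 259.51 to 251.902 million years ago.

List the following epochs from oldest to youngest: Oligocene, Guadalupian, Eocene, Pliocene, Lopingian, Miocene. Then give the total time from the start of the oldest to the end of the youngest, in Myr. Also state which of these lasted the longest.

Guadalupian → Lopingian → Eocene → Oligocene → Miocene → Pliocene; total span 270.43 Myr; longest is Eocene

Start ages (Ma): Guadalupian 273.01, Lopingian 259.51, Eocene 56, Oligocene 33.9, Miocene 23.03, Pliocene 5.333.
Ordered oldest to youngest: Guadalupian, Lopingian, Eocene, Oligocene, Miocene, Pliocene.
Span = 273.01 − 2.58 = 270.43 Myr.
Durations: Guadalupian 13.5, Eocene 22.1, Lopingian 7.608, Oligocene 10.87, Pliocene 2.753, Miocene 17.697 → longest is Eocene (22.1 Myr).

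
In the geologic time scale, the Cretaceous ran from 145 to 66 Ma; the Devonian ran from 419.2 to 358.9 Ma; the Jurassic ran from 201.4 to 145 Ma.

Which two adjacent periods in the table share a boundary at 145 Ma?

The Jurassic ends at 145 Ma and the Cretaceous begins at 145 Ma, so they share that boundary.

Jurassic and Cretaceous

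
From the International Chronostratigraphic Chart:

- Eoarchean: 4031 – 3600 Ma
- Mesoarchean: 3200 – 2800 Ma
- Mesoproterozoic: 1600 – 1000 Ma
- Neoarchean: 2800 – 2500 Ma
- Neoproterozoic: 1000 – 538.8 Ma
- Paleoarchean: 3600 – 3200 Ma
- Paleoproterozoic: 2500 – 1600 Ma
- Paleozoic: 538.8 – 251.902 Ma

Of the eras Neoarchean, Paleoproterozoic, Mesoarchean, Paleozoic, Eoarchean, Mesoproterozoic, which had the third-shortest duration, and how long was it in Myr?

Durations: Neoarchean 300; Paleoproterozoic 900; Mesoarchean 400; Paleozoic 286.898; Eoarchean 431; Mesoproterozoic 600 Myr.
Sorted shortest-first: Paleozoic (286.898), Neoarchean (300), Mesoarchean (400), Eoarchean (431), Mesoproterozoic (600), Paleoproterozoic (900).
The third shortest is Mesoarchean at 400 Myr.

Mesoarchean, 400 million years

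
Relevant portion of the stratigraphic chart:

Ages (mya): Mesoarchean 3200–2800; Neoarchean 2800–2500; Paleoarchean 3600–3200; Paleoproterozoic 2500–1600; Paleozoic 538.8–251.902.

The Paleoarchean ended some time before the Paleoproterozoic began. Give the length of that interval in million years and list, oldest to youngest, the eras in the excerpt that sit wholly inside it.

End of Paleoarchean = 3200 Ma; start of Paleoproterozoic = 2500 Ma.
Gap = 3200 − 2500 = 700 Myr.
Eras wholly inside 3200–2500 Ma: Mesoarchean (3200–2800), Neoarchean (2800–2500).

700 million years; Mesoarchean, Neoarchean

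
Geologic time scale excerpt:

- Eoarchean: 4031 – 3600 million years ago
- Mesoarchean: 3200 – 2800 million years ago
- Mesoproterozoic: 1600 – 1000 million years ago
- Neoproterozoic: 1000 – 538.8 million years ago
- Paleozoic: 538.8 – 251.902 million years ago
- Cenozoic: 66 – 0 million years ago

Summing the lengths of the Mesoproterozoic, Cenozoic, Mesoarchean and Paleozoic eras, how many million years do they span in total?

1352.898 million years

Each duration: Mesoproterozoic = 600; Cenozoic = 66; Mesoarchean = 400; Paleozoic = 286.898.
Sum: 600 + 66 + 400 + 286.898 = 1352.898 Myr.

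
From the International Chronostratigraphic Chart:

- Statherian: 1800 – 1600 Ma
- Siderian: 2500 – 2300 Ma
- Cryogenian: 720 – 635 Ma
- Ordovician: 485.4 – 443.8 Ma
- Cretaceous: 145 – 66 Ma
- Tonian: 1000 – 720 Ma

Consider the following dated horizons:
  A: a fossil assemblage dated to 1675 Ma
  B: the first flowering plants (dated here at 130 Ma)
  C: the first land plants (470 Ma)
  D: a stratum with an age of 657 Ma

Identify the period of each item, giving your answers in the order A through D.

A: 1675 Ma lies in 1800–1600 Ma, so Statherian.
B: 130 Ma lies in 145–66 Ma, so Cretaceous.
C: 470 Ma lies in 485.4–443.8 Ma, so Ordovician.
D: 657 Ma lies in 720–635 Ma, so Cryogenian.

A — Statherian; B — Cretaceous; C — Ordovician; D — Cryogenian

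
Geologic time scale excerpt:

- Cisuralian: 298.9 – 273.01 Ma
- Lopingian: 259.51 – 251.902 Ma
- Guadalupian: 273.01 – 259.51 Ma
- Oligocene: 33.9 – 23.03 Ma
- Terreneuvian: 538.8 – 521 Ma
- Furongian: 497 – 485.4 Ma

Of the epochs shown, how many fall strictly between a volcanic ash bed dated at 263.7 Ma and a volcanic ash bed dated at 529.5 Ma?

529.5 Ma sits inside the Terreneuvian (538.8–521) and 263.7 Ma inside the Guadalupian (273.01–259.51); neither of those is wholly between the two dates.
The listed epochs lying completely between them are Furongian, Cisuralian — 2 in all.

2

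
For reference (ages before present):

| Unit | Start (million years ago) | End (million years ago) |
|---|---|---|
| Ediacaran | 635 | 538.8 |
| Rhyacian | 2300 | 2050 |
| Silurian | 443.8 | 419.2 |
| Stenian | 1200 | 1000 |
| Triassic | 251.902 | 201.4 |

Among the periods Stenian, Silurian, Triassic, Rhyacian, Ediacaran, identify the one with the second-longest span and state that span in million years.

Durations: Stenian 200; Silurian 24.6; Triassic 50.502; Rhyacian 250; Ediacaran 96.2 Myr.
Sorted longest-first: Rhyacian (250), Stenian (200), Ediacaran (96.2), Triassic (50.502), Silurian (24.6).
The second longest is Stenian at 200 Myr.

Stenian, 200 million years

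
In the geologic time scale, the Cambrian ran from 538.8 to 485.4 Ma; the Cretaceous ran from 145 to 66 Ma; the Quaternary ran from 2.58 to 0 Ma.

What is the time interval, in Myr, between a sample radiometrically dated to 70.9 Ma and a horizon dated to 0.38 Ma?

70.52 million years

70.9 − 0.38 = 70.52 million years.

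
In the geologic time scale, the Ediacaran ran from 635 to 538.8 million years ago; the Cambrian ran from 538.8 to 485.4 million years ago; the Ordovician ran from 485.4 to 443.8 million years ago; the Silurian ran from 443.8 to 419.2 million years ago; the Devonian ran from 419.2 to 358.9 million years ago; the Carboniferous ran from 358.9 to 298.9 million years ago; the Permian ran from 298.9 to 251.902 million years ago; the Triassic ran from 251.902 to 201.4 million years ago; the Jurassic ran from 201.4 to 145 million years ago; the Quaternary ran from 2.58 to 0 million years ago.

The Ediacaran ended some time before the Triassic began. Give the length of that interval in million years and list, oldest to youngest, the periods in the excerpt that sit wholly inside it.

286.898 million years; Cambrian, Ordovician, Silurian, Devonian, Carboniferous, Permian

The Ediacaran closes at 538.8 Ma and the Triassic opens at 251.902 Ma, so the interval is 538.8 − 251.902 = 286.898 Myr.
A period fits inside if it starts at or after 538.8 Ma and ends at or before 251.902 Ma; oldest first that gives Cambrian, Ordovician, Silurian, Devonian, Carboniferous, Permian.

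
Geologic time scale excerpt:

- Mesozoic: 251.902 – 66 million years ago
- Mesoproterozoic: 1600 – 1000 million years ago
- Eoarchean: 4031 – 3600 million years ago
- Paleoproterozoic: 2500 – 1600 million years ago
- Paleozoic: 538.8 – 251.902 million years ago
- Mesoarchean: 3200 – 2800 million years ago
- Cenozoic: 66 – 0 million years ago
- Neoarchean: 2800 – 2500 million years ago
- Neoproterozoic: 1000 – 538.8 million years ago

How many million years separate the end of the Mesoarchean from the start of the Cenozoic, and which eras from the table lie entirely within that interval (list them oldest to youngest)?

2734 million years; Neoarchean, Paleoproterozoic, Mesoproterozoic, Neoproterozoic, Paleozoic, Mesozoic

End of Mesoarchean = 2800 Ma; start of Cenozoic = 66 Ma.
Gap = 2800 − 66 = 2734 Myr.
Eras wholly inside 2800–66 Ma: Neoarchean (2800–2500), Paleoproterozoic (2500–1600), Mesoproterozoic (1600–1000), Neoproterozoic (1000–538.8), Paleozoic (538.8–251.902), Mesozoic (251.902–66).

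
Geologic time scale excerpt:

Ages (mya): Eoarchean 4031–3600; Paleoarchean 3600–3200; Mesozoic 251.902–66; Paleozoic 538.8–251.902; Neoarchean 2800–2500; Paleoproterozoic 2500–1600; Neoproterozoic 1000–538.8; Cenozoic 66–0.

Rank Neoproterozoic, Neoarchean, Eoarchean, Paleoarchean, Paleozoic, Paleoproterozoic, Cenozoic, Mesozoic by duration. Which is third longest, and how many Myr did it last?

Durations: Neoproterozoic 461.2; Neoarchean 300; Eoarchean 431; Paleoarchean 400; Paleozoic 286.898; Paleoproterozoic 900; Cenozoic 66; Mesozoic 185.902 Myr.
Sorted longest-first: Paleoproterozoic (900), Neoproterozoic (461.2), Eoarchean (431), Paleoarchean (400), Neoarchean (300), Paleozoic (286.898), Mesozoic (185.902), Cenozoic (66).
The third longest is Eoarchean at 431 Myr.

Eoarchean, 431 million years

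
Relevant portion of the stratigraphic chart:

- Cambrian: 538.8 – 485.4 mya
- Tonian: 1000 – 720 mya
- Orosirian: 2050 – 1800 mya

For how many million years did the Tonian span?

280 million years

1000 − 720 = 280 million years.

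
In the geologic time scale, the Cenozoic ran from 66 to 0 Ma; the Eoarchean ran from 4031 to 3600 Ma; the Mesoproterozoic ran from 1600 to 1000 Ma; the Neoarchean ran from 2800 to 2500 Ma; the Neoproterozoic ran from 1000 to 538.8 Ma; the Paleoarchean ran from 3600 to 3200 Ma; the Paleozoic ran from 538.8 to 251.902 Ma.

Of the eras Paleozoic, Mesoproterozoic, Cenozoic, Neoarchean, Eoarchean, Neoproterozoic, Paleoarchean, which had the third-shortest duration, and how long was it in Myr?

Start − end for each: Paleozoic 538.8 − 251.902 = 286.898; Mesoproterozoic 1600 − 1000 = 600; Cenozoic 66 − 0 = 66; Neoarchean 2800 − 2500 = 300; Eoarchean 4031 − 3600 = 431; Neoproterozoic 1000 − 538.8 = 461.2; Paleoarchean 3600 − 3200 = 400.
Ranking these from shortest: Cenozoic < Paleozoic < Neoarchean < Paleoarchean < Eoarchean < Neoproterozoic < Mesoproterozoic.
Position 3 in that ranking is Neoarchean, which lasted 300 Myr.

Neoarchean, 300 million years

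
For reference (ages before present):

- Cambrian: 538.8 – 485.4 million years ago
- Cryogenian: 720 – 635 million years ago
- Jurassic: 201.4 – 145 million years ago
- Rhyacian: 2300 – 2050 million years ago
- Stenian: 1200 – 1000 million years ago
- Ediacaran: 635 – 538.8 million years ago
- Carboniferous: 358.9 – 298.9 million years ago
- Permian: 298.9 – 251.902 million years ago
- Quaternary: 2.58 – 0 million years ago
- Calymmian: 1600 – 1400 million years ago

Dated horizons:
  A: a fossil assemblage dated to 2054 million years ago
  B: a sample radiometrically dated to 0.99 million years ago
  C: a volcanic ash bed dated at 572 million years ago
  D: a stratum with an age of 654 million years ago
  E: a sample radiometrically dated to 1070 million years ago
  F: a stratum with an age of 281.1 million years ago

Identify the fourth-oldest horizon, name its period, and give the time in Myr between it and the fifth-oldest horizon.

Sorted oldest-first by Ma: A (2054), E (1070), D (654), C (572), F (281.1), B (0.99).
The fourth oldest is C at 572 Ma, which lies in 635–538.8 Ma: the Ediacaran.
The fifth oldest is F at 281.1 Ma; separation = |572 − 281.1| = 290.9 Myr.

C, in the Ediacaran; 290.9 million years to F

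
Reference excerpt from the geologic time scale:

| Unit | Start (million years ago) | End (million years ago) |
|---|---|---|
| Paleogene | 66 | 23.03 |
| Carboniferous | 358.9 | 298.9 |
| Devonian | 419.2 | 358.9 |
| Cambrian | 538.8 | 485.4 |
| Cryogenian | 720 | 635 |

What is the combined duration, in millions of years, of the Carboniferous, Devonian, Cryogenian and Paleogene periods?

Each duration: Carboniferous = 60; Devonian = 60.3; Cryogenian = 85; Paleogene = 42.97.
Sum: 60 + 60.3 + 85 + 42.97 = 248.27 Myr.

248.27 million years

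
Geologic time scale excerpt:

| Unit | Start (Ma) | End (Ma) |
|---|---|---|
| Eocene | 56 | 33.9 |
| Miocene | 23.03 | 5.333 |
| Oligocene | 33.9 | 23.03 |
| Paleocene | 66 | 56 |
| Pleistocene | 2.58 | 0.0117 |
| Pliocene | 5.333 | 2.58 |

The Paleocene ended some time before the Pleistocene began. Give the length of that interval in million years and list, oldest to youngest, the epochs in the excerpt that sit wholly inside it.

The Paleocene closes at 56 Ma and the Pleistocene opens at 2.58 Ma, so the interval is 56 − 2.58 = 53.42 Myr.
An epoch fits inside if it starts at or after 56 Ma and ends at or before 2.58 Ma; oldest first that gives Eocene, Oligocene, Miocene, Pliocene.

53.42 million years; Eocene, Oligocene, Miocene, Pliocene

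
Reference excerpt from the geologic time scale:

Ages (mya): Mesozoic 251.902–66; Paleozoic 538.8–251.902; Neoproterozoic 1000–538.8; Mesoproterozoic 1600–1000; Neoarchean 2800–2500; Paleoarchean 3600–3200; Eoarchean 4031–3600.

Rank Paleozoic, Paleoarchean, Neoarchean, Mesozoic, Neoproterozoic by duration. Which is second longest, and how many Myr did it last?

Paleoarchean, 400 million years

Durations: Paleozoic 286.898; Paleoarchean 400; Neoarchean 300; Mesozoic 185.902; Neoproterozoic 461.2 Myr.
Sorted longest-first: Neoproterozoic (461.2), Paleoarchean (400), Neoarchean (300), Paleozoic (286.898), Mesozoic (185.902).
The second longest is Paleoarchean at 400 Myr.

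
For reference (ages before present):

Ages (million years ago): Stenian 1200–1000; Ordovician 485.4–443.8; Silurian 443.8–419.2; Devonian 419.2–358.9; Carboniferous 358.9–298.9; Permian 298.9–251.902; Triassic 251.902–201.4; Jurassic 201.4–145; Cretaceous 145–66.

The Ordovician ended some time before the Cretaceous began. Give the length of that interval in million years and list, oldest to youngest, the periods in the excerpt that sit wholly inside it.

End of Ordovician = 443.8 Ma; start of Cretaceous = 145 Ma.
Gap = 443.8 − 145 = 298.8 Myr.
Periods wholly inside 443.8–145 Ma: Silurian (443.8–419.2), Devonian (419.2–358.9), Carboniferous (358.9–298.9), Permian (298.9–251.902), Triassic (251.902–201.4), Jurassic (201.4–145).

298.8 million years; Silurian, Devonian, Carboniferous, Permian, Triassic, Jurassic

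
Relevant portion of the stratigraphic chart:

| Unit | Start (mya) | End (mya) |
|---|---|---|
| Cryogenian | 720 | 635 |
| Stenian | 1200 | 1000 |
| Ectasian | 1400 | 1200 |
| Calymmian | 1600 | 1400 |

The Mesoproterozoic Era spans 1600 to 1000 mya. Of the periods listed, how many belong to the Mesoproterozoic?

Periods inside 1600–1000 Ma: Calymmian, Ectasian, Stenian — 3 in total.

3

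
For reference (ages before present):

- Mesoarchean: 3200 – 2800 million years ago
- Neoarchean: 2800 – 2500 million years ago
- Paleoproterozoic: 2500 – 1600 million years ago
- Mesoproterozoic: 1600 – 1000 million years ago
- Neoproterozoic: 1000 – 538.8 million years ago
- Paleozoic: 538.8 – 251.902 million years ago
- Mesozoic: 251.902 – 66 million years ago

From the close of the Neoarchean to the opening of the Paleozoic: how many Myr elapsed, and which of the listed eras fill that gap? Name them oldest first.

1961.2 million years; Paleoproterozoic, Mesoproterozoic, Neoproterozoic

End of Neoarchean = 2500 Ma; start of Paleozoic = 538.8 Ma.
Gap = 2500 − 538.8 = 1961.2 Myr.
Eras wholly inside 2500–538.8 Ma: Paleoproterozoic (2500–1600), Mesoproterozoic (1600–1000), Neoproterozoic (1000–538.8).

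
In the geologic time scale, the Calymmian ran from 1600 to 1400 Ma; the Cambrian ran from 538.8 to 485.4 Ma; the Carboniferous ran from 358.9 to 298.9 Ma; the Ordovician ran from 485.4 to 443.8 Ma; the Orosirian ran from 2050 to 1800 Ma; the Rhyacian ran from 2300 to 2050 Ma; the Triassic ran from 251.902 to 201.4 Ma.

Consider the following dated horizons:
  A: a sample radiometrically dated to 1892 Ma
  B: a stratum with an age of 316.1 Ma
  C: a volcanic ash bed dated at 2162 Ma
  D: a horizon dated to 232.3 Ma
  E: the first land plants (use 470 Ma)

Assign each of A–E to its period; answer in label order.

A: 1892 Ma lies in 2050–1800 Ma, so Orosirian.
B: 316.1 Ma lies in 358.9–298.9 Ma, so Carboniferous.
C: 2162 Ma lies in 2300–2050 Ma, so Rhyacian.
D: 232.3 Ma lies in 251.902–201.4 Ma, so Triassic.
E: 470 Ma lies in 485.4–443.8 Ma, so Ordovician.

A — Orosirian; B — Carboniferous; C — Rhyacian; D — Triassic; E — Ordovician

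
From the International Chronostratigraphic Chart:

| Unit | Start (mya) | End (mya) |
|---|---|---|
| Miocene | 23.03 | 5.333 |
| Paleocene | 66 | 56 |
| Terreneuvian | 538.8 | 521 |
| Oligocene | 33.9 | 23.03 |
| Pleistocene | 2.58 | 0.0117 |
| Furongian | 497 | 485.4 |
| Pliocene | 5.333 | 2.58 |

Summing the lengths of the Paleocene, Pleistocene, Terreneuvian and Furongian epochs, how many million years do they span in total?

Duration is start − end for each: (66 − 56) + (2.58 − 0.0117) + (538.8 − 521) + (497 − 485.4).
That is 10 + 2.5683 + 17.8 + 11.6, which totals 41.9683 million years.

41.9683 million years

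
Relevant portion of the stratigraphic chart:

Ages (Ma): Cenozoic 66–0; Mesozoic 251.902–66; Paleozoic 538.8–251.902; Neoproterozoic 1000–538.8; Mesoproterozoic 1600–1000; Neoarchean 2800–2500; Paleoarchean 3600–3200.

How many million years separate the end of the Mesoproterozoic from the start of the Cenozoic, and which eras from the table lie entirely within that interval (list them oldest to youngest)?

934 million years; Neoproterozoic, Paleozoic, Mesozoic

End of Mesoproterozoic = 1000 Ma; start of Cenozoic = 66 Ma.
Gap = 1000 − 66 = 934 Myr.
Eras wholly inside 1000–66 Ma: Neoproterozoic (1000–538.8), Paleozoic (538.8–251.902), Mesozoic (251.902–66).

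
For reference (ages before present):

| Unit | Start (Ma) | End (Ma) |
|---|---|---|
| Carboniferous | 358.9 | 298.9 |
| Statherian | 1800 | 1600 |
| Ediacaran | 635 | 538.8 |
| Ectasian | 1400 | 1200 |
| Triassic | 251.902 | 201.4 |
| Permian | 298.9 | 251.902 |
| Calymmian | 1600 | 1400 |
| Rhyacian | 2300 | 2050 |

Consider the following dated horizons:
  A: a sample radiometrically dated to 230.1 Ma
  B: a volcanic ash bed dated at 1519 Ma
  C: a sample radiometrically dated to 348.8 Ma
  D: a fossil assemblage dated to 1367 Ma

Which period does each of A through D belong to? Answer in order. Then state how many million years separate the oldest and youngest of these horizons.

A — Triassic; B — Calymmian; C — Carboniferous; D — Ectasian; span 1288.9 million years

A: 230.1 Ma lies in 251.902–201.4 Ma, so Triassic.
B: 1519 Ma lies in 1600–1400 Ma, so Calymmian.
C: 348.8 Ma lies in 358.9–298.9 Ma, so Carboniferous.
D: 1367 Ma lies in 1400–1200 Ma, so Ectasian.
Oldest = 1519 Ma, youngest = 230.1 Ma → span 1288.9 Myr.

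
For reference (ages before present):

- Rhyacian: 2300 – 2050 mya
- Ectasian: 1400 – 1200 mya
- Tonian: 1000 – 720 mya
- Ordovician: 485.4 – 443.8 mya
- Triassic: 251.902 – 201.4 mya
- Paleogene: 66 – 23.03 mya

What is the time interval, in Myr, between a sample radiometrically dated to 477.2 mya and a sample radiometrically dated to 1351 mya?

873.8 million years

1351 − 477.2 = 873.8 million years.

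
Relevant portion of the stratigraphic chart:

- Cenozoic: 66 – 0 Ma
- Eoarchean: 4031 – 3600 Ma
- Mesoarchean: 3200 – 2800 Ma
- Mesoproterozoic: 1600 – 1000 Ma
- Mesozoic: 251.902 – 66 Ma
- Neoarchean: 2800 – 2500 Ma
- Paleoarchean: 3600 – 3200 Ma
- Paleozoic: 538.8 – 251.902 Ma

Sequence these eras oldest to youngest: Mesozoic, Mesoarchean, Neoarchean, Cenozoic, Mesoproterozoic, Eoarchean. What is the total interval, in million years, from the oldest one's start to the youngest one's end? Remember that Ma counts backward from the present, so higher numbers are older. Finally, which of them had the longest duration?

Eoarchean → Mesoarchean → Neoarchean → Mesoproterozoic → Mesozoic → Cenozoic; total span 4031 Myr; longest is Mesoproterozoic

Start ages (Ma): Eoarchean 4031, Mesoarchean 3200, Neoarchean 2800, Mesoproterozoic 1600, Mesozoic 251.902, Cenozoic 66.
Ordered oldest to youngest: Eoarchean, Mesoarchean, Neoarchean, Mesoproterozoic, Mesozoic, Cenozoic.
Span = 4031 − 0 = 4031 Myr.
Durations: Eoarchean 431, Mesoarchean 400, Mesoproterozoic 600, Neoarchean 300, Mesozoic 185.902, Cenozoic 66 → longest is Mesoproterozoic (600 Myr).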